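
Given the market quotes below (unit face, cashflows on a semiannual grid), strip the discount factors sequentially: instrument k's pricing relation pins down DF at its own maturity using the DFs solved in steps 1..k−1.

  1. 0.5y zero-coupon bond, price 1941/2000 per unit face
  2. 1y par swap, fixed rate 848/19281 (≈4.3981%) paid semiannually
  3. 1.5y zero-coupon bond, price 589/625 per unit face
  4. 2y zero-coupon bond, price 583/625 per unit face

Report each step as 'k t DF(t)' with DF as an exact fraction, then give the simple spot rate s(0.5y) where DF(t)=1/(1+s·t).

1 1/2 1941/2000
2 1 1197/1250
3 3/2 589/625
4 2 583/625
s(0.5y) = (1/(1941/2000) − 1)/(1/2) = 118/1941 ≈ 6.0793%

step 1 [0.5y] zero: DF = P = 1941/2000 ≈ 0.970500
step 2 [1y] swap r/2=424/19281: DF=(1 − 424/19281·(0.970500))/(1+424/19281) = 1197/1250 ≈ 0.957600
step 3 [1.5y] zero: DF = P = 589/625 ≈ 0.942400
step 4 [2y] zero: DF = P = 583/625 ≈ 0.932800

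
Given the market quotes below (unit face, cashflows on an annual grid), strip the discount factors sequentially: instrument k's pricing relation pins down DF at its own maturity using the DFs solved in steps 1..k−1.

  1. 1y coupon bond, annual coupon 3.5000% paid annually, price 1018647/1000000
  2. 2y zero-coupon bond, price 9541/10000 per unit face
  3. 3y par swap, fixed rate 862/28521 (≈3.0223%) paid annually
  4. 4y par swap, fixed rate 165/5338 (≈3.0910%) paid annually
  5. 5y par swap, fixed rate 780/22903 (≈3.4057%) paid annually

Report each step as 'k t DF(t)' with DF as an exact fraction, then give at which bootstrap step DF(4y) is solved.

1 1 4921/5000
2 2 9541/10000
3 3 4569/5000
4 4 1769/2000
5 5 211/250
DF(4y) is solved at step 4

step 1 [1y] bond c/1=7/200: DF=(1018647/1000000 − 7/200·(0))/(1+7/200) = 4921/5000 ≈ 0.984200
step 2 [2y] zero: DF = P = 9541/10000 ≈ 0.954100
step 3 [3y] swap r/1=862/28521: DF=(1 − 862/28521·(0.984200+0.954100))/(1+862/28521) = 4569/5000 ≈ 0.913800
step 4 [4y] swap r/1=165/5338: DF=(1 − 165/5338·(0.984200+0.954100+0.913800))/(1+165/5338) = 1769/2000 ≈ 0.884500
step 5 [5y] swap r/1=780/22903: DF=(1 − 780/22903·(0.984200+0.954100+0.913800+0.884500))/(1+780/22903) = 211/250 ≈ 0.844000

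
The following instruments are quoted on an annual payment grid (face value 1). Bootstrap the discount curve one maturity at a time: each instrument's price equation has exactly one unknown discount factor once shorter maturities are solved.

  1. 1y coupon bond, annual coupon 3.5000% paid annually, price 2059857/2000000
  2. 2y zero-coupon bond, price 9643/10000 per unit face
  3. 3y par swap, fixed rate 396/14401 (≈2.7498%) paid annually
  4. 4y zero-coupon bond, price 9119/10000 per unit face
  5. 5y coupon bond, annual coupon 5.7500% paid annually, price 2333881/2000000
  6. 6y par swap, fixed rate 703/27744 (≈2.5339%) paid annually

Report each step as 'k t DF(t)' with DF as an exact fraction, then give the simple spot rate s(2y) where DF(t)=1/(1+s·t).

step 1 [1y] bond c/1=7/200: DF=(2059857/2000000 − 7/200·(0))/(1+7/200) = 9951/10000 ≈ 0.995100
step 2 [2y] zero: DF = P = 9643/10000 ≈ 0.964300
step 3 [3y] swap r/1=396/14401: DF=(1 − 396/14401·(0.995100+0.964300))/(1+396/14401) = 1151/1250 ≈ 0.920800
step 4 [4y] zero: DF = P = 9119/10000 ≈ 0.911900
step 5 [5y] bond c/1=23/400: DF=(2333881/2000000 − 23/400·(0.995100+0.964300+0.920800+0.911900))/(1+23/400) = 8973/10000 ≈ 0.897300
step 6 [6y] swap r/1=703/27744: DF=(1 − 703/27744·(0.995100+0.964300+0.920800+0.911900+0.897300))/(1+703/27744) = 4297/5000 ≈ 0.859400

1 1 9951/10000
2 2 9643/10000
3 3 1151/1250
4 4 9119/10000
5 5 8973/10000
6 6 4297/5000
s(2y) = (1/(9643/10000) − 1)/(2) = 357/19286 ≈ 1.8511%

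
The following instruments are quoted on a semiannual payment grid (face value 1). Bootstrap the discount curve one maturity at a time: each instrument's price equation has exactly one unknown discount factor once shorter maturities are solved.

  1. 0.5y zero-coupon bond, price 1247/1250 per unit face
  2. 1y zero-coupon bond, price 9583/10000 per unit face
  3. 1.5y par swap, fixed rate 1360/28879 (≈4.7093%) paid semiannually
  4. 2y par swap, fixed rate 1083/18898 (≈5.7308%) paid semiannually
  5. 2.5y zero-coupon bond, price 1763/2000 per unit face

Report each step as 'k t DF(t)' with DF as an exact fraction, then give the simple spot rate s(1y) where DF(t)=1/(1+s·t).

1 1/2 1247/1250
2 1 9583/10000
3 3/2 233/250
4 2 8917/10000
5 5/2 1763/2000
s(1y) = (1/(9583/10000) − 1)/(1) = 417/9583 ≈ 4.3515%

step 1 [0.5y] zero: DF = P = 1247/1250 ≈ 0.997600
step 2 [1y] zero: DF = P = 9583/10000 ≈ 0.958300
step 3 [1.5y] swap r/2=680/28879: DF=(1 − 680/28879·(0.997600+0.958300))/(1+680/28879) = 233/250 ≈ 0.932000
step 4 [2y] swap r/2=1083/37796: DF=(1 − 1083/37796·(0.997600+0.958300+0.932000))/(1+1083/37796) = 8917/10000 ≈ 0.891700
step 5 [2.5y] zero: DF = P = 1763/2000 ≈ 0.881500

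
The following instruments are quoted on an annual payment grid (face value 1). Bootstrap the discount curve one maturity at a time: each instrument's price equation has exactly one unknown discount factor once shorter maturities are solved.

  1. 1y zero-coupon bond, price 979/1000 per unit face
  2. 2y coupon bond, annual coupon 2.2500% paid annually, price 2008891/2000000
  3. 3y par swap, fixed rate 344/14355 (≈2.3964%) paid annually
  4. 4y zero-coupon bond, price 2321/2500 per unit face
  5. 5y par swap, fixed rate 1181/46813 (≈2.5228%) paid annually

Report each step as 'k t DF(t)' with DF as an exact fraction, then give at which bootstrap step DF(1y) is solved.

step 1 [1y] zero: DF = P = 979/1000 ≈ 0.979000
step 2 [2y] bond c/1=9/400: DF=(2008891/2000000 − 9/400·(0.979000))/(1+9/400) = 1201/1250 ≈ 0.960800
step 3 [3y] swap r/1=344/14355: DF=(1 − 344/14355·(0.979000+0.960800))/(1+344/14355) = 582/625 ≈ 0.931200
step 4 [4y] zero: DF = P = 2321/2500 ≈ 0.928400
step 5 [5y] swap r/1=1181/46813: DF=(1 − 1181/46813·(0.979000+0.960800+0.931200+0.928400))/(1+1181/46813) = 8819/10000 ≈ 0.881900

1 1 979/1000
2 2 1201/1250
3 3 582/625
4 4 2321/2500
5 5 8819/10000
DF(1y) is solved at step 1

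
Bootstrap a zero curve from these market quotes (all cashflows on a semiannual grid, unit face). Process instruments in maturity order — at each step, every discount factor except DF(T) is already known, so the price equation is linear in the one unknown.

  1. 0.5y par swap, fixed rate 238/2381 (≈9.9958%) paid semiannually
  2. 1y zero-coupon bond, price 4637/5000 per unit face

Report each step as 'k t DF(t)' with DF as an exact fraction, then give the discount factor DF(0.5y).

step 1 [0.5y] swap r/2=119/2381: DF=(1 − 119/2381·(0))/(1+119/2381) = 2381/2500 ≈ 0.952400
step 2 [1y] zero: DF = P = 4637/5000 ≈ 0.927400

1 1/2 2381/2500
2 1 4637/5000
DF(0.5y) = 2381/2500 ≈ 0.952400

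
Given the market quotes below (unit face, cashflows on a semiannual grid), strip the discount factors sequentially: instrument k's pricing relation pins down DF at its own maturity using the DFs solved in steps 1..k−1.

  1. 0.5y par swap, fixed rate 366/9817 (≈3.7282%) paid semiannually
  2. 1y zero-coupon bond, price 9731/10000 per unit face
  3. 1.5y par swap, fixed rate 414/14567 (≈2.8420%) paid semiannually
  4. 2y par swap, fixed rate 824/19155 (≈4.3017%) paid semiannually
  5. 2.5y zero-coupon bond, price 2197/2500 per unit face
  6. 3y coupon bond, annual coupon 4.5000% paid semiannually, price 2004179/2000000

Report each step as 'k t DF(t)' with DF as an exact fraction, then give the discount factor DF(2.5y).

1 1/2 9817/10000
2 1 9731/10000
3 3/2 4793/5000
4 2 1147/1250
5 5/2 2197/2500
6 3 2191/2500
DF(2.5y) = 2197/2500 ≈ 0.878800

step 1 [0.5y] swap r/2=183/9817: DF=(1 − 183/9817·(0))/(1+183/9817) = 9817/10000 ≈ 0.981700
step 2 [1y] zero: DF = P = 9731/10000 ≈ 0.973100
step 3 [1.5y] swap r/2=207/14567: DF=(1 − 207/14567·(0.981700+0.973100))/(1+207/14567) = 4793/5000 ≈ 0.958600
step 4 [2y] swap r/2=412/19155: DF=(1 − 412/19155·(0.981700+0.973100+0.958600))/(1+412/19155) = 1147/1250 ≈ 0.917600
step 5 [2.5y] zero: DF = P = 2197/2500 ≈ 0.878800
step 6 [3y] bond c/2=9/400: DF=(2004179/2000000 − 9/400·(0.981700+0.973100+0.958600+0.917600+0.878800))/(1+9/400) = 2191/2500 ≈ 0.876400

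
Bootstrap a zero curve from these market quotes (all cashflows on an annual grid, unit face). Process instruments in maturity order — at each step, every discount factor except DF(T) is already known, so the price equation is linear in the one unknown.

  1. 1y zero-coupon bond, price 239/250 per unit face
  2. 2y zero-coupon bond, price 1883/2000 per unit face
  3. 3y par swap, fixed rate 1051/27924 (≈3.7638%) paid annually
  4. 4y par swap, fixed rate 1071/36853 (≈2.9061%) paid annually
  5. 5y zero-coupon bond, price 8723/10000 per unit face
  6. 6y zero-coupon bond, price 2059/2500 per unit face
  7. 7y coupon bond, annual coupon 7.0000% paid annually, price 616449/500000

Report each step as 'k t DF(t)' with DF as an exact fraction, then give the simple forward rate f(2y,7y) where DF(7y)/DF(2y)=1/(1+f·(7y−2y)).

step 1 [1y] zero: DF = P = 239/250 ≈ 0.956000
step 2 [2y] zero: DF = P = 1883/2000 ≈ 0.941500
step 3 [3y] swap r/1=1051/27924: DF=(1 − 1051/27924·(0.956000+0.941500))/(1+1051/27924) = 8949/10000 ≈ 0.894900
step 4 [4y] swap r/1=1071/36853: DF=(1 − 1071/36853·(0.956000+0.941500+0.894900))/(1+1071/36853) = 8929/10000 ≈ 0.892900
step 5 [5y] zero: DF = P = 8723/10000 ≈ 0.872300
step 6 [6y] zero: DF = P = 2059/2500 ≈ 0.823600
step 7 [7y] bond c/1=7/100: DF=(616449/500000 − 7/100·(0.956000+0.941500+0.894900+0.892900+0.872300+0.823600))/(1+7/100) = 4001/5000 ≈ 0.800200

1 1 239/250
2 2 1883/2000
3 3 8949/10000
4 4 8929/10000
5 5 8723/10000
6 6 2059/2500
7 7 4001/5000
f(2y,7y) = ((1883/2000)/(4001/5000) − 1)/(5) = 1413/40010 ≈ 3.5316%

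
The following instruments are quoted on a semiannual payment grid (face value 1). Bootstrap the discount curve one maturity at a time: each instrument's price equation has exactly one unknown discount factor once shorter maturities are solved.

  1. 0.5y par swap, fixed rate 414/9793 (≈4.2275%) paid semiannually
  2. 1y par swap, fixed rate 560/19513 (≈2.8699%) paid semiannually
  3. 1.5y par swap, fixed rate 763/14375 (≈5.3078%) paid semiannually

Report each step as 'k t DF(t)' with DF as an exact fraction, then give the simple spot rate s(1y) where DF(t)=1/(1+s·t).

1 1/2 9793/10000
2 1 243/250
3 3/2 9237/10000
s(1y) = (1/(243/250) − 1)/(1) = 7/243 ≈ 2.8807%

step 1 [0.5y] swap r/2=207/9793: DF=(1 − 207/9793·(0))/(1+207/9793) = 9793/10000 ≈ 0.979300
step 2 [1y] swap r/2=280/19513: DF=(1 − 280/19513·(0.979300))/(1+280/19513) = 243/250 ≈ 0.972000
step 3 [1.5y] swap r/2=763/28750: DF=(1 − 763/28750·(0.979300+0.972000))/(1+763/28750) = 9237/10000 ≈ 0.923700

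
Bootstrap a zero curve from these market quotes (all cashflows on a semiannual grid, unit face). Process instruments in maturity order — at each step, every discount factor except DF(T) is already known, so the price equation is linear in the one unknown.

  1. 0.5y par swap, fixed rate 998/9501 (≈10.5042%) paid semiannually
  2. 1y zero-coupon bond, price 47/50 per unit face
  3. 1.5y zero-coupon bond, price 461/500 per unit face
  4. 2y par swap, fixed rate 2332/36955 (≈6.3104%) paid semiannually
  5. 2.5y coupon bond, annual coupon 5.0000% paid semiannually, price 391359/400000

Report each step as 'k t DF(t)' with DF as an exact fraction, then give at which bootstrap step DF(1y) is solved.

1 1/2 9501/10000
2 1 47/50
3 3/2 461/500
4 2 4417/5000
5 5/2 2161/2500
DF(1y) is solved at step 2

step 1 [0.5y] swap r/2=499/9501: DF=(1 − 499/9501·(0))/(1+499/9501) = 9501/10000 ≈ 0.950100
step 2 [1y] zero: DF = P = 47/50 ≈ 0.940000
step 3 [1.5y] zero: DF = P = 461/500 ≈ 0.922000
step 4 [2y] swap r/2=1166/36955: DF=(1 − 1166/36955·(0.950100+0.940000+0.922000))/(1+1166/36955) = 4417/5000 ≈ 0.883400
step 5 [2.5y] bond c/2=1/40: DF=(391359/400000 − 1/40·(0.950100+0.940000+0.922000+0.883400))/(1+1/40) = 2161/2500 ≈ 0.864400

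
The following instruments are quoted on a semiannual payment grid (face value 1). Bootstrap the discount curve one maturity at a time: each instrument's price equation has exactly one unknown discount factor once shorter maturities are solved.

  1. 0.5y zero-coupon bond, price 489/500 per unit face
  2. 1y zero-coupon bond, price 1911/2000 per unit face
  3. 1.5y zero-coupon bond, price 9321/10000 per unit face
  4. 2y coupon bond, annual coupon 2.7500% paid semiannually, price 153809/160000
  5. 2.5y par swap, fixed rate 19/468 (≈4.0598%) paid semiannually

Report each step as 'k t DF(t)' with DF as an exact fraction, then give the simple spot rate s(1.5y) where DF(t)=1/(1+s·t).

step 1 [0.5y] zero: DF = P = 489/500 ≈ 0.978000
step 2 [1y] zero: DF = P = 1911/2000 ≈ 0.955500
step 3 [1.5y] zero: DF = P = 9321/10000 ≈ 0.932100
step 4 [2y] bond c/2=11/800: DF=(153809/160000 − 11/800·(0.978000+0.955500+0.932100))/(1+11/800) = 4547/5000 ≈ 0.909400
step 5 [2.5y] swap r/2=19/936: DF=(1 − 19/936·(0.978000+0.955500+0.932100+0.909400))/(1+19/936) = 181/200 ≈ 0.905000

1 1/2 489/500
2 1 1911/2000
3 3/2 9321/10000
4 2 4547/5000
5 5/2 181/200
s(1.5y) = (1/(9321/10000) − 1)/(3/2) = 1358/27963 ≈ 4.8564%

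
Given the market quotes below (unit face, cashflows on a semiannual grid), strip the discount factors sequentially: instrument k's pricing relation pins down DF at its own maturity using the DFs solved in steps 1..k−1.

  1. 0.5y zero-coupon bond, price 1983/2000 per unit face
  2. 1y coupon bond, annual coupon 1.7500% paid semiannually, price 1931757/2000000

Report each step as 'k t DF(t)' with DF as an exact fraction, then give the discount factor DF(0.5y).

step 1 [0.5y] zero: DF = P = 1983/2000 ≈ 0.991500
step 2 [1y] bond c/2=7/800: DF=(1931757/2000000 − 7/800·(0.991500))/(1+7/800) = 9489/10000 ≈ 0.948900

1 1/2 1983/2000
2 1 9489/10000
DF(0.5y) = 1983/2000 ≈ 0.991500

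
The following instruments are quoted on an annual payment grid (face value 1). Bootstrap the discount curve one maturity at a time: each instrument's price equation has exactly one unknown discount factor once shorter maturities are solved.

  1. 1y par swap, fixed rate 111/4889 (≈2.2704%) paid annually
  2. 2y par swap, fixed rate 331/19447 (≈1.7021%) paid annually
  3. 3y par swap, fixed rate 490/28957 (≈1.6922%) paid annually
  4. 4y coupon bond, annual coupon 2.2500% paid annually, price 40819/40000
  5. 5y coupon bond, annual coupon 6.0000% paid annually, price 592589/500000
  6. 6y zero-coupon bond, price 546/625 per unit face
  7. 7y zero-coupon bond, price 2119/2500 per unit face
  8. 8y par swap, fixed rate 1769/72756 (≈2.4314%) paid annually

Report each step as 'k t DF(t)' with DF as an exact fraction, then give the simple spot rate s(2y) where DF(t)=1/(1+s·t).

1 1 4889/5000
2 2 9669/10000
3 3 951/1000
4 4 9343/10000
5 5 9013/10000
6 6 546/625
7 7 2119/2500
8 8 8231/10000
s(2y) = (1/(9669/10000) − 1)/(2) = 331/19338 ≈ 1.7117%

step 1 [1y] swap r/1=111/4889: DF=(1 − 111/4889·(0))/(1+111/4889) = 4889/5000 ≈ 0.977800
step 2 [2y] swap r/1=331/19447: DF=(1 − 331/19447·(0.977800))/(1+331/19447) = 9669/10000 ≈ 0.966900
step 3 [3y] swap r/1=490/28957: DF=(1 − 490/28957·(0.977800+0.966900))/(1+490/28957) = 951/1000 ≈ 0.951000
step 4 [4y] bond c/1=9/400: DF=(40819/40000 − 9/400·(0.977800+0.966900+0.951000))/(1+9/400) = 9343/10000 ≈ 0.934300
step 5 [5y] bond c/1=3/50: DF=(592589/500000 − 3/50·(0.977800+0.966900+0.951000+0.934300))/(1+3/50) = 9013/10000 ≈ 0.901300
step 6 [6y] zero: DF = P = 546/625 ≈ 0.873600
step 7 [7y] zero: DF = P = 2119/2500 ≈ 0.847600
step 8 [8y] swap r/1=1769/72756: DF=(1 − 1769/72756·(0.977800+0.966900+0.951000+0.934300+0.901300+0.873600+0.847600))/(1+1769/72756) = 8231/10000 ≈ 0.823100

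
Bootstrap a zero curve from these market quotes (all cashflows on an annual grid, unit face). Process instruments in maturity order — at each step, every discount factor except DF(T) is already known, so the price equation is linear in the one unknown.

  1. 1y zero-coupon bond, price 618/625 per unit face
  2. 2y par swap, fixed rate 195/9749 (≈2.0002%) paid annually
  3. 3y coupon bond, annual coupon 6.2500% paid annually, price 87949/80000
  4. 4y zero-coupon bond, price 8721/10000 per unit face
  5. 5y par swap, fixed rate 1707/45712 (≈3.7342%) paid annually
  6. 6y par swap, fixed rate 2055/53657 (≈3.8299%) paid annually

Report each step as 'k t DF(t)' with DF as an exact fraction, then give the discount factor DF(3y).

step 1 [1y] zero: DF = P = 618/625 ≈ 0.988800
step 2 [2y] swap r/1=195/9749: DF=(1 − 195/9749·(0.988800))/(1+195/9749) = 961/1000 ≈ 0.961000
step 3 [3y] bond c/1=1/16: DF=(87949/80000 − 1/16·(0.988800+0.961000))/(1+1/16) = 23/25 ≈ 0.920000
step 4 [4y] zero: DF = P = 8721/10000 ≈ 0.872100
step 5 [5y] swap r/1=1707/45712: DF=(1 − 1707/45712·(0.988800+0.961000+0.920000+0.872100))/(1+1707/45712) = 8293/10000 ≈ 0.829300
step 6 [6y] swap r/1=2055/53657: DF=(1 − 2055/53657·(0.988800+0.961000+0.920000+0.872100+0.829300))/(1+2055/53657) = 1589/2000 ≈ 0.794500

1 1 618/625
2 2 961/1000
3 3 23/25
4 4 8721/10000
5 5 8293/10000
6 6 1589/2000
DF(3y) = 23/25 ≈ 0.920000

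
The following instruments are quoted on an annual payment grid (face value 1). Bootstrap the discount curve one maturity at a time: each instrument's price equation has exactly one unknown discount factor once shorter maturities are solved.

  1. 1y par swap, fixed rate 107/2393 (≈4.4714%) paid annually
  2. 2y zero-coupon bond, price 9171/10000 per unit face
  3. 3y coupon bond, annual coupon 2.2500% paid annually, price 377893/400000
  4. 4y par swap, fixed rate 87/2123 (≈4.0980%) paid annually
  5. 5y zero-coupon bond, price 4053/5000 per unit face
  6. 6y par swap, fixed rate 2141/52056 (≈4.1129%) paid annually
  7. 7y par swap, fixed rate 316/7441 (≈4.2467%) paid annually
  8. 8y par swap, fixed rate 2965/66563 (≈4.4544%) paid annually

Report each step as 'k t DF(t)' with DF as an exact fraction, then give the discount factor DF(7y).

step 1 [1y] swap r/1=107/2393: DF=(1 − 107/2393·(0))/(1+107/2393) = 2393/2500 ≈ 0.957200
step 2 [2y] zero: DF = P = 9171/10000 ≈ 0.917100
step 3 [3y] bond c/1=9/400: DF=(377893/400000 − 9/400·(0.957200+0.917100))/(1+9/400) = 8827/10000 ≈ 0.882700
step 4 [4y] swap r/1=87/2123: DF=(1 − 87/2123·(0.957200+0.917100+0.882700))/(1+87/2123) = 8521/10000 ≈ 0.852100
step 5 [5y] zero: DF = P = 4053/5000 ≈ 0.810600
step 6 [6y] swap r/1=2141/52056: DF=(1 − 2141/52056·(0.957200+0.917100+0.882700+0.852100+0.810600))/(1+2141/52056) = 7859/10000 ≈ 0.785900
step 7 [7y] swap r/1=316/7441: DF=(1 − 316/7441·(0.957200+0.917100+0.882700+0.852100+0.810600+0.785900))/(1+316/7441) = 467/625 ≈ 0.747200
step 8 [8y] swap r/1=2965/66563: DF=(1 − 2965/66563·(0.957200+0.917100+0.882700+0.852100+0.810600+0.785900+0.747200))/(1+2965/66563) = 1407/2000 ≈ 0.703500

1 1 2393/2500
2 2 9171/10000
3 3 8827/10000
4 4 8521/10000
5 5 4053/5000
6 6 7859/10000
7 7 467/625
8 8 1407/2000
DF(7y) = 467/625 ≈ 0.747200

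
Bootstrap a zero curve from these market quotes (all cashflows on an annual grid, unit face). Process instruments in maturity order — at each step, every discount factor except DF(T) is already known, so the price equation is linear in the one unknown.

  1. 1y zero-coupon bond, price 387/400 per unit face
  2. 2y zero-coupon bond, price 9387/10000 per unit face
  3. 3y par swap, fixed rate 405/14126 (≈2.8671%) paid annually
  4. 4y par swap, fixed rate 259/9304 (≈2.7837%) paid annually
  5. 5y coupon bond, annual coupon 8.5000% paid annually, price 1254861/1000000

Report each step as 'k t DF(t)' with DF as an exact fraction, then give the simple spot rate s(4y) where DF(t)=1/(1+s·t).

step 1 [1y] zero: DF = P = 387/400 ≈ 0.967500
step 2 [2y] zero: DF = P = 9387/10000 ≈ 0.938700
step 3 [3y] swap r/1=405/14126: DF=(1 − 405/14126·(0.967500+0.938700))/(1+405/14126) = 919/1000 ≈ 0.919000
step 4 [4y] swap r/1=259/9304: DF=(1 − 259/9304·(0.967500+0.938700+0.919000))/(1+259/9304) = 2241/2500 ≈ 0.896400
step 5 [5y] bond c/1=17/200: DF=(1254861/1000000 − 17/200·(0.967500+0.938700+0.919000+0.896400))/(1+17/200) = 173/200 ≈ 0.865000

1 1 387/400
2 2 9387/10000
3 3 919/1000
4 4 2241/2500
5 5 173/200
s(4y) = (1/(2241/2500) − 1)/(4) = 259/8964 ≈ 2.8893%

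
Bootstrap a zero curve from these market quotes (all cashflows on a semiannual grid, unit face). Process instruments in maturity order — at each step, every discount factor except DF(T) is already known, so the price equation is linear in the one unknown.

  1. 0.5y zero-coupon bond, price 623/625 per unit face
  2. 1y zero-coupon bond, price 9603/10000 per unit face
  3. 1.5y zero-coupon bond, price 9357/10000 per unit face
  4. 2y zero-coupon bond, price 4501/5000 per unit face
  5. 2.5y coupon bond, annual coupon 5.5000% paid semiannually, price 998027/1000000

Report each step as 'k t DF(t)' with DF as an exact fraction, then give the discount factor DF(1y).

step 1 [0.5y] zero: DF = P = 623/625 ≈ 0.996800
step 2 [1y] zero: DF = P = 9603/10000 ≈ 0.960300
step 3 [1.5y] zero: DF = P = 9357/10000 ≈ 0.935700
step 4 [2y] zero: DF = P = 4501/5000 ≈ 0.900200
step 5 [2.5y] bond c/2=11/400: DF=(998027/1000000 − 11/400·(0.996800+0.960300+0.935700+0.900200))/(1+11/400) = 4349/5000 ≈ 0.869800

1 1/2 623/625
2 1 9603/10000
3 3/2 9357/10000
4 2 4501/5000
5 5/2 4349/5000
DF(1y) = 9603/10000 ≈ 0.960300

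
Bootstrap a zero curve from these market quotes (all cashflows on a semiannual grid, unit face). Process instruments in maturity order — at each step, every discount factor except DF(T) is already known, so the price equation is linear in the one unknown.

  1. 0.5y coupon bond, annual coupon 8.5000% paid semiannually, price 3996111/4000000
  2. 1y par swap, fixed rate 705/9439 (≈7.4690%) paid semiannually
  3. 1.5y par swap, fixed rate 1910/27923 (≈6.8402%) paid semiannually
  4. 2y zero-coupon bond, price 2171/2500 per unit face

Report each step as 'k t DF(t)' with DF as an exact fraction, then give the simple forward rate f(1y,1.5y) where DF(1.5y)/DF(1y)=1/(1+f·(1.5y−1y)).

step 1 [0.5y] bond c/2=17/400: DF=(3996111/4000000 − 17/400·(0))/(1+17/400) = 9583/10000 ≈ 0.958300
step 2 [1y] swap r/2=705/18878: DF=(1 − 705/18878·(0.958300))/(1+705/18878) = 1859/2000 ≈ 0.929500
step 3 [1.5y] swap r/2=955/27923: DF=(1 − 955/27923·(0.958300+0.929500))/(1+955/27923) = 1809/2000 ≈ 0.904500
step 4 [2y] zero: DF = P = 2171/2500 ≈ 0.868400

1 1/2 9583/10000
2 1 1859/2000
3 3/2 1809/2000
4 2 2171/2500
f(1y,1.5y) = ((1859/2000)/(1809/2000) − 1)/(1/2) = 100/1809 ≈ 5.5279%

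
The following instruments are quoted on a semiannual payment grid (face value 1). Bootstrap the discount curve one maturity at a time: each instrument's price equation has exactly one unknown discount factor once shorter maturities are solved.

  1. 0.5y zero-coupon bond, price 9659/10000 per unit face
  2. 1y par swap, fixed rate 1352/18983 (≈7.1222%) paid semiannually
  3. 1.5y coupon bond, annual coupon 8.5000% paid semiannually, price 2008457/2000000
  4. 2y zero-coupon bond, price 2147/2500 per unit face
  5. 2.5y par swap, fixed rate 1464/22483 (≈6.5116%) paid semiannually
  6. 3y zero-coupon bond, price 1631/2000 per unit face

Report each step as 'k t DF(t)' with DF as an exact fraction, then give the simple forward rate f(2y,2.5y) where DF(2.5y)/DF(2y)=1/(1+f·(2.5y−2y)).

step 1 [0.5y] zero: DF = P = 9659/10000 ≈ 0.965900
step 2 [1y] swap r/2=676/18983: DF=(1 − 676/18983·(0.965900))/(1+676/18983) = 2331/2500 ≈ 0.932400
step 3 [1.5y] bond c/2=17/400: DF=(2008457/2000000 − 17/400·(0.965900+0.932400))/(1+17/400) = 8859/10000 ≈ 0.885900
step 4 [2y] zero: DF = P = 2147/2500 ≈ 0.858800
step 5 [2.5y] swap r/2=732/22483: DF=(1 − 732/22483·(0.965900+0.932400+0.885900+0.858800))/(1+732/22483) = 1067/1250 ≈ 0.853600
step 6 [3y] zero: DF = P = 1631/2000 ≈ 0.815500

1 1/2 9659/10000
2 1 2331/2500
3 3/2 8859/10000
4 2 2147/2500
5 5/2 1067/1250
6 3 1631/2000
f(2y,2.5y) = ((2147/2500)/(1067/1250) − 1)/(1/2) = 13/1067 ≈ 1.2184%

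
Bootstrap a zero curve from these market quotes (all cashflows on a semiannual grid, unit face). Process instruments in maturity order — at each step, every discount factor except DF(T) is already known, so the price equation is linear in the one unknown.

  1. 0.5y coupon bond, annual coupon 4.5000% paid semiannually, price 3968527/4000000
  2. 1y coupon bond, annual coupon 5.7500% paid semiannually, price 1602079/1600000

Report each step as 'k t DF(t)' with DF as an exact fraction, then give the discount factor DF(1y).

1 1/2 9703/10000
2 1 4731/5000
DF(1y) = 4731/5000 ≈ 0.946200

step 1 [0.5y] bond c/2=9/400: DF=(3968527/4000000 − 9/400·(0))/(1+9/400) = 9703/10000 ≈ 0.970300
step 2 [1y] bond c/2=23/800: DF=(1602079/1600000 − 23/800·(0.970300))/(1+23/800) = 4731/5000 ≈ 0.946200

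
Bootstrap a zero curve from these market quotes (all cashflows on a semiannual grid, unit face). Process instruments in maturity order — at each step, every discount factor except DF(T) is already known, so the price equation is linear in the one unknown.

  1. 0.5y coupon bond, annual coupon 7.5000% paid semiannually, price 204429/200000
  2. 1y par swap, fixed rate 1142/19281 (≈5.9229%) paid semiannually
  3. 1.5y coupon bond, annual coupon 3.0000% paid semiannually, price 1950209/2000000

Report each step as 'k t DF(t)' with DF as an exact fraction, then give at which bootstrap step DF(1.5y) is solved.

step 1 [0.5y] bond c/2=3/80: DF=(204429/200000 − 3/80·(0))/(1+3/80) = 2463/2500 ≈ 0.985200
step 2 [1y] swap r/2=571/19281: DF=(1 − 571/19281·(0.985200))/(1+571/19281) = 9429/10000 ≈ 0.942900
step 3 [1.5y] bond c/2=3/200: DF=(1950209/2000000 − 3/200·(0.985200+0.942900))/(1+3/200) = 4661/5000 ≈ 0.932200

1 1/2 2463/2500
2 1 9429/10000
3 3/2 4661/5000
DF(1.5y) is solved at step 3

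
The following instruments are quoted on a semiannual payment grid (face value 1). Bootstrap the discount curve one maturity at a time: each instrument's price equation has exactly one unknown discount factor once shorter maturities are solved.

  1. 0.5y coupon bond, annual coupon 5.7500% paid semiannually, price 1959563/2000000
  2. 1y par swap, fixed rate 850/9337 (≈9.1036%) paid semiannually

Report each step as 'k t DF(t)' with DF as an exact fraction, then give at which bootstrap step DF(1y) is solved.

1 1/2 2381/2500
2 1 183/200
DF(1y) is solved at step 2

step 1 [0.5y] bond c/2=23/800: DF=(1959563/2000000 − 23/800·(0))/(1+23/800) = 2381/2500 ≈ 0.952400
step 2 [1y] swap r/2=425/9337: DF=(1 − 425/9337·(0.952400))/(1+425/9337) = 183/200 ≈ 0.915000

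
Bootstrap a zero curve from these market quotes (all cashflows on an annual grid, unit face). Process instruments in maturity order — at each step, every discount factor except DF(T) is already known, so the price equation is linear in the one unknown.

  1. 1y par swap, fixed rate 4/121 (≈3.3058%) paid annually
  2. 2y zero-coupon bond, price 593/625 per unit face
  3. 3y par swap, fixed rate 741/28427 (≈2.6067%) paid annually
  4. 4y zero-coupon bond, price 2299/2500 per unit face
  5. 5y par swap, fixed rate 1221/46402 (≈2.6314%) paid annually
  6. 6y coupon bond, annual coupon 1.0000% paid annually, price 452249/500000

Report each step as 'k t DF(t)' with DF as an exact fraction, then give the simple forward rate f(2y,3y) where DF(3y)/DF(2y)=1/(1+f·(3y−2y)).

step 1 [1y] swap r/1=4/121: DF=(1 − 4/121·(0))/(1+4/121) = 121/125 ≈ 0.968000
step 2 [2y] zero: DF = P = 593/625 ≈ 0.948800
step 3 [3y] swap r/1=741/28427: DF=(1 − 741/28427·(0.968000+0.948800))/(1+741/28427) = 9259/10000 ≈ 0.925900
step 4 [4y] zero: DF = P = 2299/2500 ≈ 0.919600
step 5 [5y] swap r/1=1221/46402: DF=(1 − 1221/46402·(0.968000+0.948800+0.925900+0.919600))/(1+1221/46402) = 8779/10000 ≈ 0.877900
step 6 [6y] bond c/1=1/100: DF=(452249/500000 − 1/100·(0.968000+0.948800+0.925900+0.919600+0.877900))/(1+1/100) = 531/625 ≈ 0.849600

1 1 121/125
2 2 593/625
3 3 9259/10000
4 4 2299/2500
5 5 8779/10000
6 6 531/625
f(2y,3y) = ((593/625)/(9259/10000) − 1)/(1) = 229/9259 ≈ 2.4733%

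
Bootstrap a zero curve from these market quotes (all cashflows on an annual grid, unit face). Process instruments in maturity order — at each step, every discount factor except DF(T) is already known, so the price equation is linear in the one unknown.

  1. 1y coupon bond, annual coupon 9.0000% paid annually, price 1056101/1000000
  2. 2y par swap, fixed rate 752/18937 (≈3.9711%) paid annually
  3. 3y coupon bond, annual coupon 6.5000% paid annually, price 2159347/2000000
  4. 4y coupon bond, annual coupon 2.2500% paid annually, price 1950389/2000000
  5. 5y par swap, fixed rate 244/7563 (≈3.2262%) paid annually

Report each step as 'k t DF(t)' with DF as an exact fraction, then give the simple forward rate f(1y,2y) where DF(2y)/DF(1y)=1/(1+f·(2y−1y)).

step 1 [1y] bond c/1=9/100: DF=(1056101/1000000 − 9/100·(0))/(1+9/100) = 9689/10000 ≈ 0.968900
step 2 [2y] swap r/1=752/18937: DF=(1 − 752/18937·(0.968900))/(1+752/18937) = 578/625 ≈ 0.924800
step 3 [3y] bond c/1=13/200: DF=(2159347/2000000 − 13/200·(0.968900+0.924800))/(1+13/200) = 4491/5000 ≈ 0.898200
step 4 [4y] bond c/1=9/400: DF=(1950389/2000000 − 9/400·(0.968900+0.924800+0.898200))/(1+9/400) = 8923/10000 ≈ 0.892300
step 5 [5y] swap r/1=244/7563: DF=(1 − 244/7563·(0.968900+0.924800+0.898200+0.892300))/(1+244/7563) = 1067/1250 ≈ 0.853600

1 1 9689/10000
2 2 578/625
3 3 4491/5000
4 4 8923/10000
5 5 1067/1250
f(1y,2y) = ((9689/10000)/(578/625) − 1)/(1) = 441/9248 ≈ 4.7686%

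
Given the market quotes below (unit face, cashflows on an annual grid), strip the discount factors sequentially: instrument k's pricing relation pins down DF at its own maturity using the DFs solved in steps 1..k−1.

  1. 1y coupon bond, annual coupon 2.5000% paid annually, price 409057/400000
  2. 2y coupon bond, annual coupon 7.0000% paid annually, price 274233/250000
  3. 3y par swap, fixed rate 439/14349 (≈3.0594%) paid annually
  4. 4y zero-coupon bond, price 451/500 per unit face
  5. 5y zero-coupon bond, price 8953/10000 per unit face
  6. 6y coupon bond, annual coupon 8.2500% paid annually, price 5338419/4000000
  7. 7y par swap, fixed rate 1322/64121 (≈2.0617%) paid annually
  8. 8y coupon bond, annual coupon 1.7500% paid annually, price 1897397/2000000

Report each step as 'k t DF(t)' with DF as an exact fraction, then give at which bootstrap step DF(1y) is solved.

step 1 [1y] bond c/1=1/40: DF=(409057/400000 − 1/40·(0))/(1+1/40) = 9977/10000 ≈ 0.997700
step 2 [2y] bond c/1=7/100: DF=(274233/250000 − 7/100·(0.997700))/(1+7/100) = 9599/10000 ≈ 0.959900
step 3 [3y] swap r/1=439/14349: DF=(1 − 439/14349·(0.997700+0.959900))/(1+439/14349) = 4561/5000 ≈ 0.912200
step 4 [4y] zero: DF = P = 451/500 ≈ 0.902000
step 5 [5y] zero: DF = P = 8953/10000 ≈ 0.895300
step 6 [6y] bond c/1=33/400: DF=(5338419/4000000 − 33/400·(0.997700+0.959900+0.912200+0.902000+0.895300))/(1+33/400) = 2193/2500 ≈ 0.877200
step 7 [7y] swap r/1=1322/64121: DF=(1 − 1322/64121·(0.997700+0.959900+0.912200+0.902000+0.895300+0.877200))/(1+1322/64121) = 4339/5000 ≈ 0.867800
step 8 [8y] bond c/1=7/400: DF=(1897397/2000000 − 7/400·(0.997700+0.959900+0.912200+0.902000+0.895300+0.877200+0.867800))/(1+7/400) = 8221/10000 ≈ 0.822100

1 1 9977/10000
2 2 9599/10000
3 3 4561/5000
4 4 451/500
5 5 8953/10000
6 6 2193/2500
7 7 4339/5000
8 8 8221/10000
DF(1y) is solved at step 1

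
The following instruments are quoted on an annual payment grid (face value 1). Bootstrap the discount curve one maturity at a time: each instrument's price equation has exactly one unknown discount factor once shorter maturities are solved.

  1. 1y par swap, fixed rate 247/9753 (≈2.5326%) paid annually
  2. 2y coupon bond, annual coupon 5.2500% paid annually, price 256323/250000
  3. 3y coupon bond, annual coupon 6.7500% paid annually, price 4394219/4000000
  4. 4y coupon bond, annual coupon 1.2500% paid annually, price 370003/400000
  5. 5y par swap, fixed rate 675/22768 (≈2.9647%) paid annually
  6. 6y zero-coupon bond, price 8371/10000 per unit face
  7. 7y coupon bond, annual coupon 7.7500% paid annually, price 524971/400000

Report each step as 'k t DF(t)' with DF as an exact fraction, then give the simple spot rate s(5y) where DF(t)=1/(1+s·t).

step 1 [1y] swap r/1=247/9753: DF=(1 − 247/9753·(0))/(1+247/9753) = 9753/10000 ≈ 0.975300
step 2 [2y] bond c/1=21/400: DF=(256323/250000 − 21/400·(0.975300))/(1+21/400) = 1851/2000 ≈ 0.925500
step 3 [3y] bond c/1=27/400: DF=(4394219/4000000 − 27/400·(0.975300+0.925500))/(1+27/400) = 9089/10000 ≈ 0.908900
step 4 [4y] bond c/1=1/80: DF=(370003/400000 − 1/80·(0.975300+0.925500+0.908900))/(1+1/80) = 8789/10000 ≈ 0.878900
step 5 [5y] swap r/1=675/22768: DF=(1 − 675/22768·(0.975300+0.925500+0.908900+0.878900))/(1+675/22768) = 173/200 ≈ 0.865000
step 6 [6y] zero: DF = P = 8371/10000 ≈ 0.837100
step 7 [7y] bond c/1=31/400: DF=(524971/400000 − 31/400·(0.975300+0.925500+0.908900+0.878900+0.865000+0.837100))/(1+31/400) = 8303/10000 ≈ 0.830300

1 1 9753/10000
2 2 1851/2000
3 3 9089/10000
4 4 8789/10000
5 5 173/200
6 6 8371/10000
7 7 8303/10000
s(5y) = (1/(173/200) − 1)/(5) = 27/865 ≈ 3.1214%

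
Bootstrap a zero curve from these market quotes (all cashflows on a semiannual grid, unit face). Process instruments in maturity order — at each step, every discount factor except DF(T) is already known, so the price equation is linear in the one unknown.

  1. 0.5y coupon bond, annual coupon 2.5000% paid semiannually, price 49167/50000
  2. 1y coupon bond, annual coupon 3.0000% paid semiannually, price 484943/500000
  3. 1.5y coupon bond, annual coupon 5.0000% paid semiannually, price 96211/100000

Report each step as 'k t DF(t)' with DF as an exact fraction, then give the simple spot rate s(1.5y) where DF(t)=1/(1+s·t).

1 1/2 607/625
2 1 2353/2500
3 3/2 223/250
s(1.5y) = (1/(223/250) − 1)/(3/2) = 18/223 ≈ 8.0717%

step 1 [0.5y] bond c/2=1/80: DF=(49167/50000 − 1/80·(0))/(1+1/80) = 607/625 ≈ 0.971200
step 2 [1y] bond c/2=3/200: DF=(484943/500000 − 3/200·(0.971200))/(1+3/200) = 2353/2500 ≈ 0.941200
step 3 [1.5y] bond c/2=1/40: DF=(96211/100000 − 1/40·(0.971200+0.941200))/(1+1/40) = 223/250 ≈ 0.892000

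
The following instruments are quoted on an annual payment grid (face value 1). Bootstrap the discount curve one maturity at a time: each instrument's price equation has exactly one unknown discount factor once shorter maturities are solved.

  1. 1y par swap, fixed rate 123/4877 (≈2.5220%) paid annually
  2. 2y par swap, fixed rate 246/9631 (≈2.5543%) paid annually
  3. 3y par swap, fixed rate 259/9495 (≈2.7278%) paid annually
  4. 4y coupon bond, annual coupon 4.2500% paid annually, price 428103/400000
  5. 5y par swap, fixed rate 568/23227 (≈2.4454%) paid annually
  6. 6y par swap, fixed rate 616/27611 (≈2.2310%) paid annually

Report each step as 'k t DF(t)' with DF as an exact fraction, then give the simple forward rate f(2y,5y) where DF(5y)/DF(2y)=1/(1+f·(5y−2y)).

1 1 4877/5000
2 2 2377/2500
3 3 9223/10000
4 4 1821/2000
5 5 554/625
6 6 548/625
f(2y,5y) = ((2377/2500)/(554/625) − 1)/(3) = 161/6648 ≈ 2.4218%

step 1 [1y] swap r/1=123/4877: DF=(1 − 123/4877·(0))/(1+123/4877) = 4877/5000 ≈ 0.975400
step 2 [2y] swap r/1=246/9631: DF=(1 − 246/9631·(0.975400))/(1+246/9631) = 2377/2500 ≈ 0.950800
step 3 [3y] swap r/1=259/9495: DF=(1 − 259/9495·(0.975400+0.950800))/(1+259/9495) = 9223/10000 ≈ 0.922300
step 4 [4y] bond c/1=17/400: DF=(428103/400000 − 17/400·(0.975400+0.950800+0.922300))/(1+17/400) = 1821/2000 ≈ 0.910500
step 5 [5y] swap r/1=568/23227: DF=(1 − 568/23227·(0.975400+0.950800+0.922300+0.910500))/(1+568/23227) = 554/625 ≈ 0.886400
step 6 [6y] swap r/1=616/27611: DF=(1 − 616/27611·(0.975400+0.950800+0.922300+0.910500+0.886400))/(1+616/27611) = 548/625 ≈ 0.876800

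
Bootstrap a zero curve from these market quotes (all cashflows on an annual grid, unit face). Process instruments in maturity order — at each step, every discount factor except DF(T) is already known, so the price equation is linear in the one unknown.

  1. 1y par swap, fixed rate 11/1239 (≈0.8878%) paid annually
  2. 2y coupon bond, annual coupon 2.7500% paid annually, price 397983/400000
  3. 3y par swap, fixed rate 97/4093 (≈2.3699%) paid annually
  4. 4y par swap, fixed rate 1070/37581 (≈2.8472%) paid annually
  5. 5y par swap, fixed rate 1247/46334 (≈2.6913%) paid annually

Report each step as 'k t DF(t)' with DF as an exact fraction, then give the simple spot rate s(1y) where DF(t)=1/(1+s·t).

1 1 1239/1250
2 2 4709/5000
3 3 9321/10000
4 4 893/1000
5 5 8753/10000
s(1y) = (1/(1239/1250) − 1)/(1) = 11/1239 ≈ 0.8878%

step 1 [1y] swap r/1=11/1239: DF=(1 − 11/1239·(0))/(1+11/1239) = 1239/1250 ≈ 0.991200
step 2 [2y] bond c/1=11/400: DF=(397983/400000 − 11/400·(0.991200))/(1+11/400) = 4709/5000 ≈ 0.941800
step 3 [3y] swap r/1=97/4093: DF=(1 − 97/4093·(0.991200+0.941800))/(1+97/4093) = 9321/10000 ≈ 0.932100
step 4 [4y] swap r/1=1070/37581: DF=(1 − 1070/37581·(0.991200+0.941800+0.932100))/(1+1070/37581) = 893/1000 ≈ 0.893000
step 5 [5y] swap r/1=1247/46334: DF=(1 − 1247/46334·(0.991200+0.941800+0.932100+0.893000))/(1+1247/46334) = 8753/10000 ≈ 0.875300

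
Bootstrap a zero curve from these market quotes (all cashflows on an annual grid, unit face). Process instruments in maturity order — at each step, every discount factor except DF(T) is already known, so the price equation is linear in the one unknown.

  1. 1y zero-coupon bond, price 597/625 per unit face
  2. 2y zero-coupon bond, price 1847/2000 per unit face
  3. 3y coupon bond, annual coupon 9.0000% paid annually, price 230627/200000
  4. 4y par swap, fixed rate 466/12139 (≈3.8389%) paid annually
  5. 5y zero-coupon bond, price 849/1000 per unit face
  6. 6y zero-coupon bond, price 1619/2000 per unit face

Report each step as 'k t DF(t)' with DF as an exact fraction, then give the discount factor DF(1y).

1 1 597/625
2 2 1847/2000
3 3 2257/2500
4 4 4301/5000
5 5 849/1000
6 6 1619/2000
DF(1y) = 597/625 ≈ 0.955200

step 1 [1y] zero: DF = P = 597/625 ≈ 0.955200
step 2 [2y] zero: DF = P = 1847/2000 ≈ 0.923500
step 3 [3y] bond c/1=9/100: DF=(230627/200000 − 9/100·(0.955200+0.923500))/(1+9/100) = 2257/2500 ≈ 0.902800
step 4 [4y] swap r/1=466/12139: DF=(1 − 466/12139·(0.955200+0.923500+0.902800))/(1+466/12139) = 4301/5000 ≈ 0.860200
step 5 [5y] zero: DF = P = 849/1000 ≈ 0.849000
step 6 [6y] zero: DF = P = 1619/2000 ≈ 0.809500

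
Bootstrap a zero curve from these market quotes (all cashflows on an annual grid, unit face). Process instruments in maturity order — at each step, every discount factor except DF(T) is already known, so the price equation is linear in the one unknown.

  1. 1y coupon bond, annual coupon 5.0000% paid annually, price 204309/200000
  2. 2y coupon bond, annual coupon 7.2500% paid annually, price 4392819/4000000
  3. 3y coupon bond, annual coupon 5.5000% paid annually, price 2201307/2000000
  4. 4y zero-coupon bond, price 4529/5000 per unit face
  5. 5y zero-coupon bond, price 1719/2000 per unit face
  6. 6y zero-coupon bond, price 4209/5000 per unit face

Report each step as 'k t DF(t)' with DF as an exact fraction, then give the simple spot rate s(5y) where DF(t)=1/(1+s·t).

step 1 [1y] bond c/1=1/20: DF=(204309/200000 − 1/20·(0))/(1+1/20) = 9729/10000 ≈ 0.972900
step 2 [2y] bond c/1=29/400: DF=(4392819/4000000 − 29/400·(0.972900))/(1+29/400) = 4791/5000 ≈ 0.958200
step 3 [3y] bond c/1=11/200: DF=(2201307/2000000 − 11/200·(0.972900+0.958200))/(1+11/200) = 4713/5000 ≈ 0.942600
step 4 [4y] zero: DF = P = 4529/5000 ≈ 0.905800
step 5 [5y] zero: DF = P = 1719/2000 ≈ 0.859500
step 6 [6y] zero: DF = P = 4209/5000 ≈ 0.841800

1 1 9729/10000
2 2 4791/5000
3 3 4713/5000
4 4 4529/5000
5 5 1719/2000
6 6 4209/5000
s(5y) = (1/(1719/2000) − 1)/(5) = 281/8595 ≈ 3.2693%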